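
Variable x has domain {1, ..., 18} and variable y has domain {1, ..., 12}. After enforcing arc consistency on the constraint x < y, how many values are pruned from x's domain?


For the constraint x < y, x needs a supporting value in y's domain.
x can be at most 11 (one less than y's maximum).
Valid x values from domain: 11 out of 18.
Pruned = 18 - 11 = 7.

7


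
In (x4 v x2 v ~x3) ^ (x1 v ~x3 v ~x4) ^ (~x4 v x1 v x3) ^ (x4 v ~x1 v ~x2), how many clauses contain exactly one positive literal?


A definite clause has exactly one positive literal.
Clause 1: 2 positive -> not definite
Clause 2: 1 positive -> definite
Clause 3: 2 positive -> not definite
Clause 4: 1 positive -> definite
Definite clause count = 2.

2


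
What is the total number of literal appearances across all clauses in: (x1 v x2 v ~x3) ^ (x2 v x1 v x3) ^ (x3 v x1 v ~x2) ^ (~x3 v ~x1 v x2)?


Clause lengths: 3, 3, 3, 3.
Sum = 3 + 3 + 3 + 3 = 12.

12


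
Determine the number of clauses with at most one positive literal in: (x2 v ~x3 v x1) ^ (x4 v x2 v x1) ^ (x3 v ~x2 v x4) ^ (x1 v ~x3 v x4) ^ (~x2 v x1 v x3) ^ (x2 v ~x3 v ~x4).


A Horn clause has at most one positive literal.
Clause 1: 2 positive lit(s) -> not Horn
Clause 2: 3 positive lit(s) -> not Horn
Clause 3: 2 positive lit(s) -> not Horn
Clause 4: 2 positive lit(s) -> not Horn
Clause 5: 2 positive lit(s) -> not Horn
Clause 6: 1 positive lit(s) -> Horn
Total Horn clauses = 1.

1


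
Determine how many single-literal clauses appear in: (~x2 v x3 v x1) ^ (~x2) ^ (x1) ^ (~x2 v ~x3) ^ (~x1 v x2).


A unit clause contains exactly one literal.
Unit clauses found: (~x2), (x1).
Count = 2.

2


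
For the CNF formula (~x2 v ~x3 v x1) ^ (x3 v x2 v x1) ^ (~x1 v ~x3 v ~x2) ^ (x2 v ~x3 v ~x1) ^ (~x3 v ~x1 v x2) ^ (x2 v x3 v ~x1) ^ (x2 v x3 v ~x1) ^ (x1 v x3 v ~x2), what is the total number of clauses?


Each group enclosed in parentheses joined by ^ is one clause.
Counting the conjuncts: 8 clauses.

8


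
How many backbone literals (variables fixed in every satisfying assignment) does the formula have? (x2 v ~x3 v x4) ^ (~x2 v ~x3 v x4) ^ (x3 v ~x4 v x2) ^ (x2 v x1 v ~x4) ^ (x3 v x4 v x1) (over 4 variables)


Find all satisfying assignments: 7 model(s).
Check which variables have the same value in every model.
No variable is fixed across all models.
Backbone size = 0.

0


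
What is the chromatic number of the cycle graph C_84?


A cycle on an even number of vertices is bipartite: alternate two colors around the cycle.
Since 84 is even, two colors suffice, and at least two are needed because the graph has edges.
Chromatic number = 2.

2


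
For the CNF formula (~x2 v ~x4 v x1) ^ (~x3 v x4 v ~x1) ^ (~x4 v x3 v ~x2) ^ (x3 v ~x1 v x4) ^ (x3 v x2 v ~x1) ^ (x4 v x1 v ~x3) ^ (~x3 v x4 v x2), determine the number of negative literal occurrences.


Scan each clause for negated literals.
Clause 1: 2 negative; Clause 2: 2 negative; Clause 3: 2 negative; Clause 4: 1 negative; Clause 5: 1 negative; Clause 6: 1 negative; Clause 7: 1 negative.
Total negative literal occurrences = 10.

10


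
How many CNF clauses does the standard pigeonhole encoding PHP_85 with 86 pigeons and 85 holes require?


The PHP encoding has two parts:
1) At-least-one-hole clauses: 86 (one per pigeon, each with 85 literals).
2) At-most-one-pigeon-per-hole clauses: 85 holes * C(86,2) = 85 * 3655 = 310675.
Total clauses = 86 + 310675 = 310761.

310761


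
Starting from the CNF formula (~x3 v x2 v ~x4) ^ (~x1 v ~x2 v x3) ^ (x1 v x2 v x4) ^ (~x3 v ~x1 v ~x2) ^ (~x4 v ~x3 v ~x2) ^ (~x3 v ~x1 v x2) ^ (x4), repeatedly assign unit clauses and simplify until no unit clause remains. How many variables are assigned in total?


Unit propagation repeatedly assigns the literal in any unit clause, then simplifies.
Assignments in order: x4 = T.
No further unit clauses remain.
Total variables assigned = 1.

1


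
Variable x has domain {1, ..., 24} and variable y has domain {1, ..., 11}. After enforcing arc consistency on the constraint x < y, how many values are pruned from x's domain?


For the constraint x < y, x needs a supporting value in y's domain.
x can be at most 10 (one less than y's maximum).
Valid x values from domain: 10 out of 24.
Pruned = 24 - 10 = 14.

14


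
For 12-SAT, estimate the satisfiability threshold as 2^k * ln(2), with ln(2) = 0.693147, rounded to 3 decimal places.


Using the asymptotic formula: threshold ~ 2^k * ln(2).
2^12 = 4096.
4096 * 0.693147 = 2839.13.

2839.13


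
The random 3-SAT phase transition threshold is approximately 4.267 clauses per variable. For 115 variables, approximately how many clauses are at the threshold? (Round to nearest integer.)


The 3-SAT phase transition occurs at approximately 4.267 clauses per variable.
m = 4.267 * 115 = 490.705.
Rounded to nearest integer: 491.

491


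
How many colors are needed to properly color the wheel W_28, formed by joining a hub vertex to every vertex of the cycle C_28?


W_28 consists of the cycle C_28 together with a hub vertex adjacent to every cycle vertex.
The cycle C_28 needs 2 colors (even cycle -> 2).
The hub is adjacent to every cycle vertex, so it must receive a new color distinct from all of them.
Chromatic number = 2 + 1 = 3.

3


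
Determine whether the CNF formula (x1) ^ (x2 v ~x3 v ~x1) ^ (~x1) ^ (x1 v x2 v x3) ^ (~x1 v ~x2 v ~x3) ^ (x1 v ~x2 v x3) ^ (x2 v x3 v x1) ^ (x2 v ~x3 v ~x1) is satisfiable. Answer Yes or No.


Check all 8 possible truth assignments.
Number of satisfying assignments found: 0.
The formula is unsatisfiable.

No


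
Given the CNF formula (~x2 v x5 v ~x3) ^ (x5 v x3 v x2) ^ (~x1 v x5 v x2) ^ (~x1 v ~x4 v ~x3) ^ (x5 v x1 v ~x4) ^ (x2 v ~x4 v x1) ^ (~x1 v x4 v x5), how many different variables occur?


Identify each distinct variable in the formula.
Variables found: x1, x2, x3, x4, x5.
Total distinct variables = 5.

5


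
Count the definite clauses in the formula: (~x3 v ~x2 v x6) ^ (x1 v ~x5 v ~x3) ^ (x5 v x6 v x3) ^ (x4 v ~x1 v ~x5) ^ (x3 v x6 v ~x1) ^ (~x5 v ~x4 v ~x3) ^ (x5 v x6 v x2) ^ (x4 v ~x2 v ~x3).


A definite clause has exactly one positive literal.
Clause 1: 1 positive -> definite
Clause 2: 1 positive -> definite
Clause 3: 3 positive -> not definite
Clause 4: 1 positive -> definite
Clause 5: 2 positive -> not definite
Clause 6: 0 positive -> not definite
Clause 7: 3 positive -> not definite
Clause 8: 1 positive -> definite
Definite clause count = 4.

4


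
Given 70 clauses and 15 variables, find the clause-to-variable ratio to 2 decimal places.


Clause-to-variable ratio = clauses / variables.
70 / 15 = 4.67.

4.67


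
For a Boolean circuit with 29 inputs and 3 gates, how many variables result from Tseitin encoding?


The Tseitin transformation introduces one auxiliary variable per gate.
Total variables = inputs + gates = 29 + 3 = 32.

32


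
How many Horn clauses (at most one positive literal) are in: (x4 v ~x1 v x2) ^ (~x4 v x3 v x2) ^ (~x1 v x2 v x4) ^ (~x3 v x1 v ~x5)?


A Horn clause has at most one positive literal.
Clause 1: 2 positive lit(s) -> not Horn
Clause 2: 2 positive lit(s) -> not Horn
Clause 3: 2 positive lit(s) -> not Horn
Clause 4: 1 positive lit(s) -> Horn
Total Horn clauses = 1.

1


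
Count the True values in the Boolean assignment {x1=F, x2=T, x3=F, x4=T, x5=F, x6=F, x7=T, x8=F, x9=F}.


The weight is the number of variables assigned True.
True variables: x2, x4, x7.
Weight = 3.

3


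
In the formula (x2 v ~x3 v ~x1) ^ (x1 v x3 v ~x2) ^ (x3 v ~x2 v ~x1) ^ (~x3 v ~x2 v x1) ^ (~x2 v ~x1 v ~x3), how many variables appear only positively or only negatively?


A pure literal appears in only one polarity across all clauses.
No pure literals found.
Count = 0.

0


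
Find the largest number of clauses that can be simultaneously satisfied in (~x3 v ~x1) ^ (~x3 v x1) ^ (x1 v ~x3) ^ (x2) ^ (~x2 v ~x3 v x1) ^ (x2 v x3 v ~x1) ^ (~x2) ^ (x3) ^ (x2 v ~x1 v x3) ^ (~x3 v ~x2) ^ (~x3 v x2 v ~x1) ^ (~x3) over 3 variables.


Enumerate all 8 truth assignments.
For each, count how many of the 12 clauses are satisfied.
The formula is not fully satisfiable, so the maximum is below 12.
Maximum simultaneously satisfiable clauses = 10.

10


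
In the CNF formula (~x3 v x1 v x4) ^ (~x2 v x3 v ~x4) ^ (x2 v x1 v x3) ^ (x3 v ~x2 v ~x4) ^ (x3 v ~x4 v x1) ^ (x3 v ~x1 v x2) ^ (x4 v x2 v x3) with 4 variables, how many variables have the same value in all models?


Find all satisfying assignments: 8 model(s).
Check which variables have the same value in every model.
No variable is fixed across all models.
Backbone size = 0.

0


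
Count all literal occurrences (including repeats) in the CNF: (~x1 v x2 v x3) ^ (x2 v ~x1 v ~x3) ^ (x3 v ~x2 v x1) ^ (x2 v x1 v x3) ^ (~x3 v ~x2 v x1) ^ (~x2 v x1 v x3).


Clause lengths: 3, 3, 3, 3, 3, 3.
Sum = 3 + 3 + 3 + 3 + 3 + 3 = 18.

18


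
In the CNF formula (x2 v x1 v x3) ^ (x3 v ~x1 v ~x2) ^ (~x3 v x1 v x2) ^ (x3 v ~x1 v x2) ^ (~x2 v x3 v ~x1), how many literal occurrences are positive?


Scan each clause for unnegated literals.
Clause 1: 3 positive; Clause 2: 1 positive; Clause 3: 2 positive; Clause 4: 2 positive; Clause 5: 1 positive.
Total positive literal occurrences = 9.

9


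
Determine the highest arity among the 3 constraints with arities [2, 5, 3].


The arities are: 2, 5, 3.
Scan for the maximum value.
Maximum arity = 5.

5


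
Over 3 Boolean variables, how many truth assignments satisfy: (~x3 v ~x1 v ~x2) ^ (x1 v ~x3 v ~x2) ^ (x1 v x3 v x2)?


Enumerate all 8 truth assignments over 3 variables.
Test each against every clause.
Satisfying assignments found: 5.

5


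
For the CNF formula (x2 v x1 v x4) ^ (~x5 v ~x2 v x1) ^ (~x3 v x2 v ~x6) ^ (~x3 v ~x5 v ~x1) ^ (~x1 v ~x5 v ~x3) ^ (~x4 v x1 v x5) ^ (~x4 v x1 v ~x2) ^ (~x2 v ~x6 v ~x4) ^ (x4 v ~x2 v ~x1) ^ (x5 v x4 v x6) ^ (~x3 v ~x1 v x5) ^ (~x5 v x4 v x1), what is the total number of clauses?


Each group enclosed in parentheses joined by ^ is one clause.
Counting the conjuncts: 12 clauses.

12


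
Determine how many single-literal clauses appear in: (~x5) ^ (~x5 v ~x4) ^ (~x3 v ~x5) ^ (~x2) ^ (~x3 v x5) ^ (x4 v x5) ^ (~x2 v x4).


A unit clause contains exactly one literal.
Unit clauses found: (~x5), (~x2).
Count = 2.

2


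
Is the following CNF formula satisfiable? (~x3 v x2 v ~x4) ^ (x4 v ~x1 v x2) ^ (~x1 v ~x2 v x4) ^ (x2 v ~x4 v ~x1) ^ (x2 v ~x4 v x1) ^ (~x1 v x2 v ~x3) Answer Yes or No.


Check all 16 possible truth assignments.
Number of satisfying assignments found: 8.
The formula is satisfiable.

Yes


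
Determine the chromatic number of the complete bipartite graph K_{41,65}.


K_{41,65} is bipartite by definition: the two parts are independent sets, with every edge crossing between them.
Color all vertices in one part with color 1 and all vertices in the other part with color 2.
Since the graph has at least one edge, one color does not suffice.
Chromatic number = 2.

2


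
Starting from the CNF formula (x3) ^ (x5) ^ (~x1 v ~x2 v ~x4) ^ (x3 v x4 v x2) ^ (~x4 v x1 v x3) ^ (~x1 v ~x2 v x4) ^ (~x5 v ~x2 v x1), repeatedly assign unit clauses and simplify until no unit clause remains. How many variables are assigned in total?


Unit propagation repeatedly assigns the literal in any unit clause, then simplifies.
Assignments in order: x3 = T, x5 = T.
No further unit clauses remain.
Total variables assigned = 2.

2


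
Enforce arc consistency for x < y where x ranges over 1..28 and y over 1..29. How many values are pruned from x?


For the constraint x < y, x needs a supporting value in y's domain.
x can be at most 28 (one less than y's maximum).
Valid x values from domain: 28 out of 28.
Pruned = 28 - 28 = 0.

0


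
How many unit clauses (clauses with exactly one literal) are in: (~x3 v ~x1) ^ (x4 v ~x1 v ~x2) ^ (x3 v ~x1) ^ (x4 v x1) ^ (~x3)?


A unit clause contains exactly one literal.
Unit clauses found: (~x3).
Count = 1.

1


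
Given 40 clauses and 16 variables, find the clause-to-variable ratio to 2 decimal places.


Clause-to-variable ratio = clauses / variables.
40 / 16 = 2.5.

2.5


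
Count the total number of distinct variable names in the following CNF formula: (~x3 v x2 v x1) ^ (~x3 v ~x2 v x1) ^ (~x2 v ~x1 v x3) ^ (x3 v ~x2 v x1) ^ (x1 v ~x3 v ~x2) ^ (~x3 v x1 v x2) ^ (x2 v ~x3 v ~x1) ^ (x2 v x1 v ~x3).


Identify each distinct variable in the formula.
Variables found: x1, x2, x3.
Total distinct variables = 3.

3


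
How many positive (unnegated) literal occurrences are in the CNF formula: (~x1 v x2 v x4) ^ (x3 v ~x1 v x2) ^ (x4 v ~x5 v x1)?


Scan each clause for unnegated literals.
Clause 1: 2 positive; Clause 2: 2 positive; Clause 3: 2 positive.
Total positive literal occurrences = 6.

6


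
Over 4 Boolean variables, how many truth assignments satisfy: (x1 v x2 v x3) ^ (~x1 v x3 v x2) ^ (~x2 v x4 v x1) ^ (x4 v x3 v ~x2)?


Enumerate all 16 truth assignments over 4 variables.
Test each against every clause.
Satisfying assignments found: 9.

9


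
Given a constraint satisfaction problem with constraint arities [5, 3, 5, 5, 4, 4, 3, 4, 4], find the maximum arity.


The arities are: 5, 3, 5, 5, 4, 4, 3, 4, 4.
Scan for the maximum value.
Maximum arity = 5.

5


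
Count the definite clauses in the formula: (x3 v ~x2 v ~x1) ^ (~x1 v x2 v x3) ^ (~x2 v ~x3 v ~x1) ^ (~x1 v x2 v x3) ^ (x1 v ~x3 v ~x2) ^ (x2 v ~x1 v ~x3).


A definite clause has exactly one positive literal.
Clause 1: 1 positive -> definite
Clause 2: 2 positive -> not definite
Clause 3: 0 positive -> not definite
Clause 4: 2 positive -> not definite
Clause 5: 1 positive -> definite
Clause 6: 1 positive -> definite
Definite clause count = 3.

3


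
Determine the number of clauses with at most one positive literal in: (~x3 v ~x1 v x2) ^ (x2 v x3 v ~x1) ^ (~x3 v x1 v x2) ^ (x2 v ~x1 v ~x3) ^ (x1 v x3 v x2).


A Horn clause has at most one positive literal.
Clause 1: 1 positive lit(s) -> Horn
Clause 2: 2 positive lit(s) -> not Horn
Clause 3: 2 positive lit(s) -> not Horn
Clause 4: 1 positive lit(s) -> Horn
Clause 5: 3 positive lit(s) -> not Horn
Total Horn clauses = 2.

2


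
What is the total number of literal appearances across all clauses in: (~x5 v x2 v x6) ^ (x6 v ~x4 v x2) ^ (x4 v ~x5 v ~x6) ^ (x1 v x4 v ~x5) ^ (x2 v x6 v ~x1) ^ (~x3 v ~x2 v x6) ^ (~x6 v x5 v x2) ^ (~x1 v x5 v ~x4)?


Clause lengths: 3, 3, 3, 3, 3, 3, 3, 3.
Sum = 3 + 3 + 3 + 3 + 3 + 3 + 3 + 3 = 24.

24


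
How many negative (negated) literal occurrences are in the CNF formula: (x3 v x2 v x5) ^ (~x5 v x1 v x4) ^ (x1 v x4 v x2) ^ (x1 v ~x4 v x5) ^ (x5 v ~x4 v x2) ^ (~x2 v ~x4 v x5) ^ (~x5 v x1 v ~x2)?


Scan each clause for negated literals.
Clause 1: 0 negative; Clause 2: 1 negative; Clause 3: 0 negative; Clause 4: 1 negative; Clause 5: 1 negative; Clause 6: 2 negative; Clause 7: 2 negative.
Total negative literal occurrences = 7.

7


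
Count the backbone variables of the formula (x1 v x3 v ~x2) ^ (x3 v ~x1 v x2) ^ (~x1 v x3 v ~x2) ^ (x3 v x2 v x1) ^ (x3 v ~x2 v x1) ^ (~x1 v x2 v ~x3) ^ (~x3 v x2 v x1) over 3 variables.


Find all satisfying assignments: 2 model(s).
Check which variables have the same value in every model.
Fixed variables: x2=T, x3=T.
Backbone size = 2.

2


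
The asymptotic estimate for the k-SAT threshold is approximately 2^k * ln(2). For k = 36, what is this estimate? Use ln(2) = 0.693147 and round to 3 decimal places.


Using the asymptotic formula: threshold ~ 2^k * ln(2).
2^36 = 68719476736.
68719476736 * 0.693147 = 47632699141.128.

47632699141.128


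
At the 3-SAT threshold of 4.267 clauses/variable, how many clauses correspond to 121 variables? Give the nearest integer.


The 3-SAT phase transition occurs at approximately 4.267 clauses per variable.
m = 4.267 * 121 = 516.307.
Rounded to nearest integer: 516.

516


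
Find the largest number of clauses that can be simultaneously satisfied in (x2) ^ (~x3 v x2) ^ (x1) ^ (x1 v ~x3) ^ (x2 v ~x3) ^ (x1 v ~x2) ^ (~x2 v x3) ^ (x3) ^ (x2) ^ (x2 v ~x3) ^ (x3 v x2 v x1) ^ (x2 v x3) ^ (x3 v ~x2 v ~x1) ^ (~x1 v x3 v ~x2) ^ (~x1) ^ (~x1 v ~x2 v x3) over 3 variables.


Enumerate all 8 truth assignments.
For each, count how many of the 16 clauses are satisfied.
The formula is not fully satisfiable, so the maximum is below 16.
Maximum simultaneously satisfiable clauses = 15.

15


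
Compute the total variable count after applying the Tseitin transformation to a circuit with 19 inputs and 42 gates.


The Tseitin transformation introduces one auxiliary variable per gate.
Total variables = inputs + gates = 19 + 42 = 61.

61


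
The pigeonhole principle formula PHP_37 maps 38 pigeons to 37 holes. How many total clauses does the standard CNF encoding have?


The PHP encoding has two parts:
1) At-least-one-hole clauses: 38 (one per pigeon, each with 37 literals).
2) At-most-one-pigeon-per-hole clauses: 37 holes * C(38,2) = 37 * 703 = 26011.
Total clauses = 38 + 26011 = 26049.

26049


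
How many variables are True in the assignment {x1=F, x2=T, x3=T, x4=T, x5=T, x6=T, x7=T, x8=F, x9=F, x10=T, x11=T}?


The weight is the number of variables assigned True.
True variables: x2, x3, x4, x5, x6, x7, x10, x11.
Weight = 8.

8


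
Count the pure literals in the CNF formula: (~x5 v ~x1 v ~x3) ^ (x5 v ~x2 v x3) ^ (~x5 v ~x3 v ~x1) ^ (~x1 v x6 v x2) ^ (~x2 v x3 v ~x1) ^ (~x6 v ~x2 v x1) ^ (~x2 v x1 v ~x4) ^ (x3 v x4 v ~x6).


A pure literal appears in only one polarity across all clauses.
No pure literals found.
Count = 0.

0


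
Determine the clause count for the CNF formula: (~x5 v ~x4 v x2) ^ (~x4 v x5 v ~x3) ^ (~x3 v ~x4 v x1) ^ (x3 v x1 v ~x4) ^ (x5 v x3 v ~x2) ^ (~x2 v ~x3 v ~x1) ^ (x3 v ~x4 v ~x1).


Each group enclosed in parentheses joined by ^ is one clause.
Counting the conjuncts: 7 clauses.

7


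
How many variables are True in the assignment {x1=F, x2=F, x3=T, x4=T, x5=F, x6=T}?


The weight is the number of variables assigned True.
True variables: x3, x4, x6.
Weight = 3.

3


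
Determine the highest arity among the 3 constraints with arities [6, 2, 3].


The arities are: 6, 2, 3.
Scan for the maximum value.
Maximum arity = 6.

6


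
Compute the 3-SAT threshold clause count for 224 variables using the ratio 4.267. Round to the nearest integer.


The 3-SAT phase transition occurs at approximately 4.267 clauses per variable.
m = 4.267 * 224 = 955.808.
Rounded to nearest integer: 956.

956


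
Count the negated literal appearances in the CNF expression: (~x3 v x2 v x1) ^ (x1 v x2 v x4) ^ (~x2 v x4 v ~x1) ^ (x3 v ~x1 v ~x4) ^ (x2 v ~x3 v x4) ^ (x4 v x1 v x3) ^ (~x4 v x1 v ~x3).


Scan each clause for negated literals.
Clause 1: 1 negative; Clause 2: 0 negative; Clause 3: 2 negative; Clause 4: 2 negative; Clause 5: 1 negative; Clause 6: 0 negative; Clause 7: 2 negative.
Total negative literal occurrences = 8.

8


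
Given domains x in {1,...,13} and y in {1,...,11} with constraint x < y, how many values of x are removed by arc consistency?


For the constraint x < y, x needs a supporting value in y's domain.
x can be at most 10 (one less than y's maximum).
Valid x values from domain: 10 out of 13.
Pruned = 13 - 10 = 3.

3


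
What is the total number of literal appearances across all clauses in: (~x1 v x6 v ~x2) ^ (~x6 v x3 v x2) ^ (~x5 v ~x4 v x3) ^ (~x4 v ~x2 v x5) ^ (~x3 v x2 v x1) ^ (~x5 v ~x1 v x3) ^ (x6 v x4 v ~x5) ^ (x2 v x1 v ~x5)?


Clause lengths: 3, 3, 3, 3, 3, 3, 3, 3.
Sum = 3 + 3 + 3 + 3 + 3 + 3 + 3 + 3 = 24.

24


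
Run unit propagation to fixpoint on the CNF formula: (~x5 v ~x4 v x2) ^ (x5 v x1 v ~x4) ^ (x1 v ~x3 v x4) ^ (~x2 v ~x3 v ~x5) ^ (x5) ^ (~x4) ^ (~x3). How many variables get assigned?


Unit propagation repeatedly assigns the literal in any unit clause, then simplifies.
Assignments in order: x5 = T, x4 = F, x3 = F.
No further unit clauses remain.
Total variables assigned = 3.

3


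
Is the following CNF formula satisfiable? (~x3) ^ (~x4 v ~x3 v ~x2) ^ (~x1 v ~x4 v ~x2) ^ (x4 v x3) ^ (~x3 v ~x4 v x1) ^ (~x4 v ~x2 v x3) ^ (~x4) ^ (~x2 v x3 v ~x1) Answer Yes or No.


Check all 16 possible truth assignments.
Number of satisfying assignments found: 0.
The formula is unsatisfiable.

No


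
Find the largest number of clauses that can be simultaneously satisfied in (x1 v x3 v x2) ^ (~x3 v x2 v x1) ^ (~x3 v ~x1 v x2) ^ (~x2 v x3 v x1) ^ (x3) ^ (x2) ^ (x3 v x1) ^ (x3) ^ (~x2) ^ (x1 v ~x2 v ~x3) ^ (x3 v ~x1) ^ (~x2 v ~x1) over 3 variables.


Enumerate all 8 truth assignments.
For each, count how many of the 12 clauses are satisfied.
The formula is not fully satisfiable, so the maximum is below 12.
Maximum simultaneously satisfiable clauses = 10.

10


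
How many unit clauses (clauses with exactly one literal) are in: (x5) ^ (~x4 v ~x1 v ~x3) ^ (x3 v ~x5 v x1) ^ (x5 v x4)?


A unit clause contains exactly one literal.
Unit clauses found: (x5).
Count = 1.

1


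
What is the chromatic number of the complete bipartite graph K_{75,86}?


K_{75,86} is bipartite by definition: the two parts are independent sets, with every edge crossing between them.
Color all vertices in one part with color 1 and all vertices in the other part with color 2.
Since the graph has at least one edge, one color does not suffice.
Chromatic number = 2.

2


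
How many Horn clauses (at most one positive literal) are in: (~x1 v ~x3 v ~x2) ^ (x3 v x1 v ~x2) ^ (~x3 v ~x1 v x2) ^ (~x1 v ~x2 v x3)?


A Horn clause has at most one positive literal.
Clause 1: 0 positive lit(s) -> Horn
Clause 2: 2 positive lit(s) -> not Horn
Clause 3: 1 positive lit(s) -> Horn
Clause 4: 1 positive lit(s) -> Horn
Total Horn clauses = 3.

3


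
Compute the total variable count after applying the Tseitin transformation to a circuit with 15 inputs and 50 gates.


The Tseitin transformation introduces one auxiliary variable per gate.
Total variables = inputs + gates = 15 + 50 = 65.

65


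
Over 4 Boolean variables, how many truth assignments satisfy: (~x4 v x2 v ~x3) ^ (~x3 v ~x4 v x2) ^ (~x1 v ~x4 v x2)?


Enumerate all 16 truth assignments over 4 variables.
Test each against every clause.
Satisfying assignments found: 13.

13


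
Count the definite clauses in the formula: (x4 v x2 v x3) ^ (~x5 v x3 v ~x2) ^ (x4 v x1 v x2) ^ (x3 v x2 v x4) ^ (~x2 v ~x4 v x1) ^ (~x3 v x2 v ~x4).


A definite clause has exactly one positive literal.
Clause 1: 3 positive -> not definite
Clause 2: 1 positive -> definite
Clause 3: 3 positive -> not definite
Clause 4: 3 positive -> not definite
Clause 5: 1 positive -> definite
Clause 6: 1 positive -> definite
Definite clause count = 3.

3


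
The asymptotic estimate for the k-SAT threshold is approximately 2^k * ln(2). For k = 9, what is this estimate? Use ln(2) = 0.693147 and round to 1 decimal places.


Using the asymptotic formula: threshold ~ 2^k * ln(2).
2^9 = 512.
512 * 0.693147 = 354.9.

354.9


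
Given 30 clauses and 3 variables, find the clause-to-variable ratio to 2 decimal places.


Clause-to-variable ratio = clauses / variables.
30 / 3 = 10.0.

10.0


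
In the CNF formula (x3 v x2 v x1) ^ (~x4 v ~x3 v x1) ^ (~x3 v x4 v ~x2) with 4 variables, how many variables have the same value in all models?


Find all satisfying assignments: 10 model(s).
Check which variables have the same value in every model.
No variable is fixed across all models.
Backbone size = 0.

0


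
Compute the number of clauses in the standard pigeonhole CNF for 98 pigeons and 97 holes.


The PHP encoding has two parts:
1) At-least-one-hole clauses: 98 (one per pigeon, each with 97 literals).
2) At-most-one-pigeon-per-hole clauses: 97 holes * C(98,2) = 97 * 4753 = 461041.
Total clauses = 98 + 461041 = 461139.

461139


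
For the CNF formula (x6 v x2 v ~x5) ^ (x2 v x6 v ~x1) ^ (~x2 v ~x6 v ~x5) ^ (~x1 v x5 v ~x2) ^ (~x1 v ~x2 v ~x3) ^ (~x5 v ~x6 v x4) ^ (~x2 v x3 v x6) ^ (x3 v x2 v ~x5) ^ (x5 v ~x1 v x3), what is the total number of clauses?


Each group enclosed in parentheses joined by ^ is one clause.
Counting the conjuncts: 9 clauses.

9


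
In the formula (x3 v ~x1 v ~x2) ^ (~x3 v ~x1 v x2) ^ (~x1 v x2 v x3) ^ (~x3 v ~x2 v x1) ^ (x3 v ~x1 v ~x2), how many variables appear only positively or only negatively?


A pure literal appears in only one polarity across all clauses.
No pure literals found.
Count = 0.

0


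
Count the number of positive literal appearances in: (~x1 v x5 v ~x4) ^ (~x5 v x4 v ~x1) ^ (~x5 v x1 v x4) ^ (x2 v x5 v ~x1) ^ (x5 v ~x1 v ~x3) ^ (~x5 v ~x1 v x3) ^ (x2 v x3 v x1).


Scan each clause for unnegated literals.
Clause 1: 1 positive; Clause 2: 1 positive; Clause 3: 2 positive; Clause 4: 2 positive; Clause 5: 1 positive; Clause 6: 1 positive; Clause 7: 3 positive.
Total positive literal occurrences = 11.

11


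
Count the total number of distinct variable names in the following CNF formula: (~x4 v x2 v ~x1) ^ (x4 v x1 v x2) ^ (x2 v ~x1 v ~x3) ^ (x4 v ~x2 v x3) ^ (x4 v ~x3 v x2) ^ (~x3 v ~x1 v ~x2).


Identify each distinct variable in the formula.
Variables found: x1, x2, x3, x4.
Total distinct variables = 4.

4


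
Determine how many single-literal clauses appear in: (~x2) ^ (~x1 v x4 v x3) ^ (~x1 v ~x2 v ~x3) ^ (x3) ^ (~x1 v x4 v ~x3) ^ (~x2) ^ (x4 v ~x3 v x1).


A unit clause contains exactly one literal.
Unit clauses found: (~x2), (x3), (~x2).
Count = 3.

3


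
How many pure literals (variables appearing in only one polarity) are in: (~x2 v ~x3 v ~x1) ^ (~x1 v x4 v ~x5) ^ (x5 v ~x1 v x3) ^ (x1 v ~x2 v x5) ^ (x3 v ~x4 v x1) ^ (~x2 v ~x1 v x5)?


A pure literal appears in only one polarity across all clauses.
Pure literals: x2 (negative only).
Count = 1.

1


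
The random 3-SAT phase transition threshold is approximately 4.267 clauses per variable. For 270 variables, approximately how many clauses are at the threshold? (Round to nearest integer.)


The 3-SAT phase transition occurs at approximately 4.267 clauses per variable.
m = 4.267 * 270 = 1152.09.
Rounded to nearest integer: 1152.

1152


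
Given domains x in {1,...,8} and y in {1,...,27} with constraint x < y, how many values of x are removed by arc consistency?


For the constraint x < y, x needs a supporting value in y's domain.
x can be at most 26 (one less than y's maximum).
Valid x values from domain: 8 out of 8.
Pruned = 8 - 8 = 0.

0


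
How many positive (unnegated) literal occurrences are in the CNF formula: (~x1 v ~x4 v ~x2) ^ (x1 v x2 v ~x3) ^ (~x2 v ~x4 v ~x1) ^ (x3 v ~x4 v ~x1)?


Scan each clause for unnegated literals.
Clause 1: 0 positive; Clause 2: 2 positive; Clause 3: 0 positive; Clause 4: 1 positive.
Total positive literal occurrences = 3.

3


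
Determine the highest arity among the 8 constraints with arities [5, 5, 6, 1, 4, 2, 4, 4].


The arities are: 5, 5, 6, 1, 4, 2, 4, 4.
Scan for the maximum value.
Maximum arity = 6.

6


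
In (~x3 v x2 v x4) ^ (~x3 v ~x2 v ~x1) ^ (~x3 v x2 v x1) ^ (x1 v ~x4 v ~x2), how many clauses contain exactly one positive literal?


A definite clause has exactly one positive literal.
Clause 1: 2 positive -> not definite
Clause 2: 0 positive -> not definite
Clause 3: 2 positive -> not definite
Clause 4: 1 positive -> definite
Definite clause count = 1.

1


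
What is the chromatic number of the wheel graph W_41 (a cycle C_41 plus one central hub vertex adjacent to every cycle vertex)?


W_41 consists of the cycle C_41 together with a hub vertex adjacent to every cycle vertex.
The cycle C_41 needs 3 colors (odd cycle -> 3).
The hub is adjacent to every cycle vertex, so it must receive a new color distinct from all of them.
Chromatic number = 3 + 1 = 4.

4


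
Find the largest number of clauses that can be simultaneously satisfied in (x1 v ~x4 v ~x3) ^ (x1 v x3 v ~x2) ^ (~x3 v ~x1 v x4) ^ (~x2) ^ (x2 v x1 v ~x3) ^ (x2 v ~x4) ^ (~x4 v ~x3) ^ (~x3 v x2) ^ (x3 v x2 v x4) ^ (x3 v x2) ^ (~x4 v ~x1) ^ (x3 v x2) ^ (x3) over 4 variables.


Enumerate all 16 truth assignments.
For each, count how many of the 13 clauses are satisfied.
The formula is not fully satisfiable, so the maximum is below 13.
Maximum simultaneously satisfiable clauses = 12.

12


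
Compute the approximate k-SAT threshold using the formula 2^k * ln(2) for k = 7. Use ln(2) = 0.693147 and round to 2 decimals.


Using the asymptotic formula: threshold ~ 2^k * ln(2).
2^7 = 128.
128 * 0.693147 = 88.72.

88.72


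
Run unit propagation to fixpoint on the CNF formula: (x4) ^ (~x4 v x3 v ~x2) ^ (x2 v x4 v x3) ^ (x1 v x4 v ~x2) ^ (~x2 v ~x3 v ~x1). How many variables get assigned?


Unit propagation repeatedly assigns the literal in any unit clause, then simplifies.
Assignments in order: x4 = T.
No further unit clauses remain.
Total variables assigned = 1.

1


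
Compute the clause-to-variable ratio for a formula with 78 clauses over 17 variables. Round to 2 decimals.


Clause-to-variable ratio = clauses / variables.
78 / 17 = 4.59.

4.59


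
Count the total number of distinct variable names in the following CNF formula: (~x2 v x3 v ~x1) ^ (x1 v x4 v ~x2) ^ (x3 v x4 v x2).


Identify each distinct variable in the formula.
Variables found: x1, x2, x3, x4.
Total distinct variables = 4.

4


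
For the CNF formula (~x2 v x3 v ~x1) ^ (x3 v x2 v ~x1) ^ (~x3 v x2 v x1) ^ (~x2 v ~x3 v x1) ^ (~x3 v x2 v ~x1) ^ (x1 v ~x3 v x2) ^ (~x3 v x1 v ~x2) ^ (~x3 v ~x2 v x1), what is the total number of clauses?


Each group enclosed in parentheses joined by ^ is one clause.
Counting the conjuncts: 8 clauses.

8


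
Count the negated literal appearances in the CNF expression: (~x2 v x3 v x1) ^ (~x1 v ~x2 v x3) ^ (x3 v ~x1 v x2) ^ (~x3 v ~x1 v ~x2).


Scan each clause for negated literals.
Clause 1: 1 negative; Clause 2: 2 negative; Clause 3: 1 negative; Clause 4: 3 negative.
Total negative literal occurrences = 7.

7


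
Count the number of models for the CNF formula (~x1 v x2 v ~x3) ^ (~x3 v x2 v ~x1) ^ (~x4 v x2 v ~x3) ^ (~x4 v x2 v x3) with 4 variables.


Enumerate all 16 truth assignments over 4 variables.
Test each against every clause.
Satisfying assignments found: 11.

11


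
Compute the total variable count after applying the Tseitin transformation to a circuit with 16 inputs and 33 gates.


The Tseitin transformation introduces one auxiliary variable per gate.
Total variables = inputs + gates = 16 + 33 = 49.

49


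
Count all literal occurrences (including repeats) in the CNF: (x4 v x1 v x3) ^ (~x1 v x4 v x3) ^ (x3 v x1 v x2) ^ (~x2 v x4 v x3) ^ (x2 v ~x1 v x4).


Clause lengths: 3, 3, 3, 3, 3.
Sum = 3 + 3 + 3 + 3 + 3 = 15.

15


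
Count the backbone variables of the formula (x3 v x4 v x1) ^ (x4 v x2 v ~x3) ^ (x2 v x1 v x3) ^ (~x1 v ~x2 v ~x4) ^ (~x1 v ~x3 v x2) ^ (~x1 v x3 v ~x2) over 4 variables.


Find all satisfying assignments: 7 model(s).
Check which variables have the same value in every model.
No variable is fixed across all models.
Backbone size = 0.

0


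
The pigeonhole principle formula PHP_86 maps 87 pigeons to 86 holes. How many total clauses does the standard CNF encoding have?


The PHP encoding has two parts:
1) At-least-one-hole clauses: 87 (one per pigeon, each with 86 literals).
2) At-most-one-pigeon-per-hole clauses: 86 holes * C(87,2) = 86 * 3741 = 321726.
Total clauses = 87 + 321726 = 321813.

321813


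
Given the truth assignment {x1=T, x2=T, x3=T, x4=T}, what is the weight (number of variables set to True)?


The weight is the number of variables assigned True.
True variables: x1, x2, x3, x4.
Weight = 4.

4


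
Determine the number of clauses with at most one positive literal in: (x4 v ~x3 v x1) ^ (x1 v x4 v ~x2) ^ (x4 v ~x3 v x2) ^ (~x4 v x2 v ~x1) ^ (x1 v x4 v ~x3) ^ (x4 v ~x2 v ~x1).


A Horn clause has at most one positive literal.
Clause 1: 2 positive lit(s) -> not Horn
Clause 2: 2 positive lit(s) -> not Horn
Clause 3: 2 positive lit(s) -> not Horn
Clause 4: 1 positive lit(s) -> Horn
Clause 5: 2 positive lit(s) -> not Horn
Clause 6: 1 positive lit(s) -> Horn
Total Horn clauses = 2.

2


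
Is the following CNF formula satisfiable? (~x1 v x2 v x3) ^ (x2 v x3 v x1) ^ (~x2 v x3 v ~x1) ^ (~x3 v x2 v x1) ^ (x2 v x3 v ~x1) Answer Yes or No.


Check all 8 possible truth assignments.
Number of satisfying assignments found: 4.
The formula is satisfiable.

Yes


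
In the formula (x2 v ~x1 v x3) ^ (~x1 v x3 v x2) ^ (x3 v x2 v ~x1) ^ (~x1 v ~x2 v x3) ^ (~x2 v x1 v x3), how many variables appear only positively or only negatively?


A pure literal appears in only one polarity across all clauses.
Pure literals: x3 (positive only).
Count = 1.

1


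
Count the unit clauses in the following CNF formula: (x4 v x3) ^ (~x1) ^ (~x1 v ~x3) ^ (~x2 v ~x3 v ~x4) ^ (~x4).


A unit clause contains exactly one literal.
Unit clauses found: (~x1), (~x4).
Count = 2.

2


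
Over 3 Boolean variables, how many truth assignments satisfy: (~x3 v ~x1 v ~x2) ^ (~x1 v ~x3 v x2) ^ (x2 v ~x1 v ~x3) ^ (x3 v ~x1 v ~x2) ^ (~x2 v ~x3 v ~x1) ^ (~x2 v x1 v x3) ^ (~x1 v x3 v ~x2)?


Enumerate all 8 truth assignments over 3 variables.
Test each against every clause.
Satisfying assignments found: 4.

4


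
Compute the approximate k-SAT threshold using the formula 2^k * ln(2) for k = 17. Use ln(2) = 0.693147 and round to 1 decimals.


Using the asymptotic formula: threshold ~ 2^k * ln(2).
2^17 = 131072.
131072 * 0.693147 = 90852.2.

90852.2


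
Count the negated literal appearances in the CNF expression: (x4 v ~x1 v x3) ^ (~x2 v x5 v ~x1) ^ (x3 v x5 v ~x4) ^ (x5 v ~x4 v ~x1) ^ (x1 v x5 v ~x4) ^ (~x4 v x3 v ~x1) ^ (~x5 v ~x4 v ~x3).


Scan each clause for negated literals.
Clause 1: 1 negative; Clause 2: 2 negative; Clause 3: 1 negative; Clause 4: 2 negative; Clause 5: 1 negative; Clause 6: 2 negative; Clause 7: 3 negative.
Total negative literal occurrences = 12.

12


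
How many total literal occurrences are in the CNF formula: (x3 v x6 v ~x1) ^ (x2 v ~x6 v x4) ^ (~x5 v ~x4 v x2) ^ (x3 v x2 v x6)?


Clause lengths: 3, 3, 3, 3.
Sum = 3 + 3 + 3 + 3 = 12.

12


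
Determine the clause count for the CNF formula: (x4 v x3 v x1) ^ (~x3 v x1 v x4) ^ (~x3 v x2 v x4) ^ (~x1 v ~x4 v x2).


Each group enclosed in parentheses joined by ^ is one clause.
Counting the conjuncts: 4 clauses.

4


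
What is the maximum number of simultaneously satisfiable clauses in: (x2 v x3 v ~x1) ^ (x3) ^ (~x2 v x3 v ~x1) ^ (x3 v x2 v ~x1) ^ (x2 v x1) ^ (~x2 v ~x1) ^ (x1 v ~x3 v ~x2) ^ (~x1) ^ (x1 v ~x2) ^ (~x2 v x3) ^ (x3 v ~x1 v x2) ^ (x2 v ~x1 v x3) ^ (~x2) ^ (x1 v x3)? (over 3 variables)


Enumerate all 8 truth assignments.
For each, count how many of the 14 clauses are satisfied.
The formula is not fully satisfiable, so the maximum is below 14.
Maximum simultaneously satisfiable clauses = 13.

13


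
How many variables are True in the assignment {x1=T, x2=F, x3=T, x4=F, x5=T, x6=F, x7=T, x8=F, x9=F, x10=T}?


The weight is the number of variables assigned True.
True variables: x1, x3, x5, x7, x10.
Weight = 5.

5


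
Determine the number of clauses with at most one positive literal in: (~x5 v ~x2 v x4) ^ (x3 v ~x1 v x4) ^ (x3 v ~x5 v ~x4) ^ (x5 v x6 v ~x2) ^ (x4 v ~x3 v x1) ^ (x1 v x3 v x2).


A Horn clause has at most one positive literal.
Clause 1: 1 positive lit(s) -> Horn
Clause 2: 2 positive lit(s) -> not Horn
Clause 3: 1 positive lit(s) -> Horn
Clause 4: 2 positive lit(s) -> not Horn
Clause 5: 2 positive lit(s) -> not Horn
Clause 6: 3 positive lit(s) -> not Horn
Total Horn clauses = 2.

2


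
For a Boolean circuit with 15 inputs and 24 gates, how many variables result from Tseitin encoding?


The Tseitin transformation introduces one auxiliary variable per gate.
Total variables = inputs + gates = 15 + 24 = 39.

39


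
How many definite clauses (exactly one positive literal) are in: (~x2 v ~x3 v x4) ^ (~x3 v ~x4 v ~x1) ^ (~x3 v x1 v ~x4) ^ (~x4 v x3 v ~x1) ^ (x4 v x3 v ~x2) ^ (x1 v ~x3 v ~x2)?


A definite clause has exactly one positive literal.
Clause 1: 1 positive -> definite
Clause 2: 0 positive -> not definite
Clause 3: 1 positive -> definite
Clause 4: 1 positive -> definite
Clause 5: 2 positive -> not definite
Clause 6: 1 positive -> definite
Definite clause count = 4.

4


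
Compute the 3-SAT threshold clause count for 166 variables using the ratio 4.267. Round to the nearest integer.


The 3-SAT phase transition occurs at approximately 4.267 clauses per variable.
m = 4.267 * 166 = 708.322.
Rounded to nearest integer: 708.

708


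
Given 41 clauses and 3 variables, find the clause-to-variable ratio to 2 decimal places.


Clause-to-variable ratio = clauses / variables.
41 / 3 = 13.67.

13.67


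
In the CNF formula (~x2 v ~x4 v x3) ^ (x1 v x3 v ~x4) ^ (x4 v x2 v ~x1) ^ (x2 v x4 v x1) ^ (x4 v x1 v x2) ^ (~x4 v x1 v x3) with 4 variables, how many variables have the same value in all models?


Find all satisfying assignments: 9 model(s).
Check which variables have the same value in every model.
No variable is fixed across all models.
Backbone size = 0.

0


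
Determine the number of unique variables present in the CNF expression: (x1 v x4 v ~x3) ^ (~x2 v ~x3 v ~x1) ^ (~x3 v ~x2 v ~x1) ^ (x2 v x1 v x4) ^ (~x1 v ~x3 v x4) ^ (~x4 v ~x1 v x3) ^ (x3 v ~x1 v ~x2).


Identify each distinct variable in the formula.
Variables found: x1, x2, x3, x4.
Total distinct variables = 4.

4


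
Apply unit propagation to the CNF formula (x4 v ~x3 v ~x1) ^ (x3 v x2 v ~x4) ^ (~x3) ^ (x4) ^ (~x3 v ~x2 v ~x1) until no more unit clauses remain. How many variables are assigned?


Unit propagation repeatedly assigns the literal in any unit clause, then simplifies.
Assignments in order: x3 = F, x4 = T, x2 = T.
No further unit clauses remain.
Total variables assigned = 3.

3


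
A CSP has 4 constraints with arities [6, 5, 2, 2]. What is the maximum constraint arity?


The arities are: 6, 5, 2, 2.
Scan for the maximum value.
Maximum arity = 6.

6


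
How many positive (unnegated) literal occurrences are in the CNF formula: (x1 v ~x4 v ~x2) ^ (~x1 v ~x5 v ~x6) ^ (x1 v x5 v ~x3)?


Scan each clause for unnegated literals.
Clause 1: 1 positive; Clause 2: 0 positive; Clause 3: 2 positive.
Total positive literal occurrences = 3.

3


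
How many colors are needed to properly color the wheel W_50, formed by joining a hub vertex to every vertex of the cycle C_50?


W_50 consists of the cycle C_50 together with a hub vertex adjacent to every cycle vertex.
The cycle C_50 needs 2 colors (even cycle -> 2).
The hub is adjacent to every cycle vertex, so it must receive a new color distinct from all of them.
Chromatic number = 2 + 1 = 3.

3


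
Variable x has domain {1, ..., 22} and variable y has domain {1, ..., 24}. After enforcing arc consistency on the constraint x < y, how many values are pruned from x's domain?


For the constraint x < y, x needs a supporting value in y's domain.
x can be at most 23 (one less than y's maximum).
Valid x values from domain: 22 out of 22.
Pruned = 22 - 22 = 0.

0


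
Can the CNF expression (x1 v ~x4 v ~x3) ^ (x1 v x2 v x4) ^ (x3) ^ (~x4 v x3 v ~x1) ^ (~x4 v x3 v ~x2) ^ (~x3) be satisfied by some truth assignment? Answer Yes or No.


Check all 16 possible truth assignments.
Number of satisfying assignments found: 0.
The formula is unsatisfiable.

No


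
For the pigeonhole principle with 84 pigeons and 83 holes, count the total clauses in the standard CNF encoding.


The PHP encoding has two parts:
1) At-least-one-hole clauses: 84 (one per pigeon, each with 83 literals).
2) At-most-one-pigeon-per-hole clauses: 83 holes * C(84,2) = 83 * 3486 = 289338.
Total clauses = 84 + 289338 = 289422.

289422


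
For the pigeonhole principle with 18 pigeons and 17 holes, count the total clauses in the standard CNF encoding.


The PHP encoding has two parts:
1) At-least-one-hole clauses: 18 (one per pigeon, each with 17 literals).
2) At-most-one-pigeon-per-hole clauses: 17 holes * C(18,2) = 17 * 153 = 2601.
Total clauses = 18 + 2601 = 2619.

2619
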